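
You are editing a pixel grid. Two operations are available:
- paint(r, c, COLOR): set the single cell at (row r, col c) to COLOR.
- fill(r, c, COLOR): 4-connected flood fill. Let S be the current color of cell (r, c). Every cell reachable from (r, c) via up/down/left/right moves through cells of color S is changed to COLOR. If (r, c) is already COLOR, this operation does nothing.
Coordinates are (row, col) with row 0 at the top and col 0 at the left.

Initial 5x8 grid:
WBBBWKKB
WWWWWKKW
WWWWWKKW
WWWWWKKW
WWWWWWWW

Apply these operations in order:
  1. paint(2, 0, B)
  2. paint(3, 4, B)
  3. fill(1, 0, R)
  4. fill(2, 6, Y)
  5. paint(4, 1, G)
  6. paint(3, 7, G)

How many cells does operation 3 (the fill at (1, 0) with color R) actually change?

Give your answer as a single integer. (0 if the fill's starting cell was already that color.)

After op 1 paint(2,0,B):
WBBBWKKB
WWWWWKKW
BWWWWKKW
WWWWWKKW
WWWWWWWW
After op 2 paint(3,4,B):
WBBBWKKB
WWWWWKKW
BWWWWKKW
WWWWBKKW
WWWWWWWW
After op 3 fill(1,0,R) [26 cells changed]:
RBBBRKKB
RRRRRKKR
BRRRRKKR
RRRRBKKR
RRRRRRRR

Answer: 26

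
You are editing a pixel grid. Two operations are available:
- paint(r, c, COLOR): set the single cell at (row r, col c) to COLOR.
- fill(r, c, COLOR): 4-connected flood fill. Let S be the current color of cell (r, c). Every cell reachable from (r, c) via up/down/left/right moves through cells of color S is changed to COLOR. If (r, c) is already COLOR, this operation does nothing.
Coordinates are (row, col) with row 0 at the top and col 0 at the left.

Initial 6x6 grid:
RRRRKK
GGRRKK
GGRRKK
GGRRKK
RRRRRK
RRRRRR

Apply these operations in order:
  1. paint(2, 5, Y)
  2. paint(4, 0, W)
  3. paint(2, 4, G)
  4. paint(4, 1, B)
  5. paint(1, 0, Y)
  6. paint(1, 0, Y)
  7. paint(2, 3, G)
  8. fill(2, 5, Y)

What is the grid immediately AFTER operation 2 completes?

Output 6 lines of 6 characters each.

Answer: RRRRKK
GGRRKK
GGRRKY
GGRRKK
WRRRRK
RRRRRR

Derivation:
After op 1 paint(2,5,Y):
RRRRKK
GGRRKK
GGRRKY
GGRRKK
RRRRRK
RRRRRR
After op 2 paint(4,0,W):
RRRRKK
GGRRKK
GGRRKY
GGRRKK
WRRRRK
RRRRRR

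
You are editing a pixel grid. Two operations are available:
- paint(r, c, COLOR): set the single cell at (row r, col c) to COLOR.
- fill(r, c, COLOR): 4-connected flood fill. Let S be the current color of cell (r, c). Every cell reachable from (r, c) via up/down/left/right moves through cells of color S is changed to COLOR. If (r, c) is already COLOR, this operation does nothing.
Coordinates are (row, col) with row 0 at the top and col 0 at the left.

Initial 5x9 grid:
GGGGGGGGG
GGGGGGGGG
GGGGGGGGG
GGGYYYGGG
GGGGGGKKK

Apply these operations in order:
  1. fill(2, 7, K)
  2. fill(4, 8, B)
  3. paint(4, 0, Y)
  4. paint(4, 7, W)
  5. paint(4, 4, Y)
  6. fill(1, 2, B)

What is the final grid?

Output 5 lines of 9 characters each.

After op 1 fill(2,7,K) [39 cells changed]:
KKKKKKKKK
KKKKKKKKK
KKKKKKKKK
KKKYYYKKK
KKKKKKKKK
After op 2 fill(4,8,B) [42 cells changed]:
BBBBBBBBB
BBBBBBBBB
BBBBBBBBB
BBBYYYBBB
BBBBBBBBB
After op 3 paint(4,0,Y):
BBBBBBBBB
BBBBBBBBB
BBBBBBBBB
BBBYYYBBB
YBBBBBBBB
After op 4 paint(4,7,W):
BBBBBBBBB
BBBBBBBBB
BBBBBBBBB
BBBYYYBBB
YBBBBBBWB
After op 5 paint(4,4,Y):
BBBBBBBBB
BBBBBBBBB
BBBBBBBBB
BBBYYYBBB
YBBBYBBWB
After op 6 fill(1,2,B) [0 cells changed]:
BBBBBBBBB
BBBBBBBBB
BBBBBBBBB
BBBYYYBBB
YBBBYBBWB

Answer: BBBBBBBBB
BBBBBBBBB
BBBBBBBBB
BBBYYYBBB
YBBBYBBWB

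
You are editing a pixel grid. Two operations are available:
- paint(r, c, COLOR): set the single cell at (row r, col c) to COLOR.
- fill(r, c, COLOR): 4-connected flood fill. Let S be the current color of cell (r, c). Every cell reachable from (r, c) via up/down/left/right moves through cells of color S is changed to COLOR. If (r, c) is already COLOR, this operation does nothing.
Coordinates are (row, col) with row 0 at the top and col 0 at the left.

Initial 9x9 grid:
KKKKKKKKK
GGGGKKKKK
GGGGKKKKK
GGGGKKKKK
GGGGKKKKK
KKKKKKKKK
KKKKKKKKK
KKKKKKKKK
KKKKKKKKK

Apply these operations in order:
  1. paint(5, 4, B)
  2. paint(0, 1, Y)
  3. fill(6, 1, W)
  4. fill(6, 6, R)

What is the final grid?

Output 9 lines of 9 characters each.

After op 1 paint(5,4,B):
KKKKKKKKK
GGGGKKKKK
GGGGKKKKK
GGGGKKKKK
GGGGKKKKK
KKKKBKKKK
KKKKKKKKK
KKKKKKKKK
KKKKKKKKK
After op 2 paint(0,1,Y):
KYKKKKKKK
GGGGKKKKK
GGGGKKKKK
GGGGKKKKK
GGGGKKKKK
KKKKBKKKK
KKKKKKKKK
KKKKKKKKK
KKKKKKKKK
After op 3 fill(6,1,W) [62 cells changed]:
KYWWWWWWW
GGGGWWWWW
GGGGWWWWW
GGGGWWWWW
GGGGWWWWW
WWWWBWWWW
WWWWWWWWW
WWWWWWWWW
WWWWWWWWW
After op 4 fill(6,6,R) [62 cells changed]:
KYRRRRRRR
GGGGRRRRR
GGGGRRRRR
GGGGRRRRR
GGGGRRRRR
RRRRBRRRR
RRRRRRRRR
RRRRRRRRR
RRRRRRRRR

Answer: KYRRRRRRR
GGGGRRRRR
GGGGRRRRR
GGGGRRRRR
GGGGRRRRR
RRRRBRRRR
RRRRRRRRR
RRRRRRRRR
RRRRRRRRR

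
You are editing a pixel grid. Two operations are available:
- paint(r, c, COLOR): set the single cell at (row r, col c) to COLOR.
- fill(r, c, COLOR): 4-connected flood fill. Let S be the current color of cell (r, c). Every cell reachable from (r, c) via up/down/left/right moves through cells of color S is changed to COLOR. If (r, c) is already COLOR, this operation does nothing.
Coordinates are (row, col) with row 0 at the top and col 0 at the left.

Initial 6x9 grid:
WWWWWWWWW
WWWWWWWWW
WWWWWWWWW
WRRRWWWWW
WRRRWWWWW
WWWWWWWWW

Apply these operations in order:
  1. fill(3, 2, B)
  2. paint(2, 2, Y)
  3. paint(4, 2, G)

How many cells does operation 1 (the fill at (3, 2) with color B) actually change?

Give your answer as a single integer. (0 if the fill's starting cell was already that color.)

After op 1 fill(3,2,B) [6 cells changed]:
WWWWWWWWW
WWWWWWWWW
WWWWWWWWW
WBBBWWWWW
WBBBWWWWW
WWWWWWWWW

Answer: 6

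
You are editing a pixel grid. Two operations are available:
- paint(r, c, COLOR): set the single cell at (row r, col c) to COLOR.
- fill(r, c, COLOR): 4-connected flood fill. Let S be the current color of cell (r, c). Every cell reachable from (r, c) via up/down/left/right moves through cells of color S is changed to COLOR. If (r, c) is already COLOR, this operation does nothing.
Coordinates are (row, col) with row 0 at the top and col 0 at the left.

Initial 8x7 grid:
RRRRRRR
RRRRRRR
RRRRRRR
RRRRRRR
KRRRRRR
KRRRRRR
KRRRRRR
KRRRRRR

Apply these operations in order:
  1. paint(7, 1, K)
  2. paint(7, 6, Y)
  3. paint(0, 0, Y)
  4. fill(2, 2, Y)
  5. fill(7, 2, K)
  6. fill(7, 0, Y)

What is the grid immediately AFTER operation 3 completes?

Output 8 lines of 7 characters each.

After op 1 paint(7,1,K):
RRRRRRR
RRRRRRR
RRRRRRR
RRRRRRR
KRRRRRR
KRRRRRR
KRRRRRR
KKRRRRR
After op 2 paint(7,6,Y):
RRRRRRR
RRRRRRR
RRRRRRR
RRRRRRR
KRRRRRR
KRRRRRR
KRRRRRR
KKRRRRY
After op 3 paint(0,0,Y):
YRRRRRR
RRRRRRR
RRRRRRR
RRRRRRR
KRRRRRR
KRRRRRR
KRRRRRR
KKRRRRY

Answer: YRRRRRR
RRRRRRR
RRRRRRR
RRRRRRR
KRRRRRR
KRRRRRR
KRRRRRR
KKRRRRY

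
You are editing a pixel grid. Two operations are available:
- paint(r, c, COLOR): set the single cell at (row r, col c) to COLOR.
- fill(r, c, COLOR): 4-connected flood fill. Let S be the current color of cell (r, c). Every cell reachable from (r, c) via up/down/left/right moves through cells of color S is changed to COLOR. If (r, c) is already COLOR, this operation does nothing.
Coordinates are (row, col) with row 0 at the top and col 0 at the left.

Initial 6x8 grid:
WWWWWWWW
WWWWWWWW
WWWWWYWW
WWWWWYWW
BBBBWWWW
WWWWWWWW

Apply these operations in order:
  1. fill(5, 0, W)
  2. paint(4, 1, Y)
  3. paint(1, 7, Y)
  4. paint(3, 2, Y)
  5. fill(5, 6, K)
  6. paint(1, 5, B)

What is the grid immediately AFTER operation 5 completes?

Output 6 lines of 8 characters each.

After op 1 fill(5,0,W) [0 cells changed]:
WWWWWWWW
WWWWWWWW
WWWWWYWW
WWWWWYWW
BBBBWWWW
WWWWWWWW
After op 2 paint(4,1,Y):
WWWWWWWW
WWWWWWWW
WWWWWYWW
WWWWWYWW
BYBBWWWW
WWWWWWWW
After op 3 paint(1,7,Y):
WWWWWWWW
WWWWWWWY
WWWWWYWW
WWWWWYWW
BYBBWWWW
WWWWWWWW
After op 4 paint(3,2,Y):
WWWWWWWW
WWWWWWWY
WWWWWYWW
WWYWWYWW
BYBBWWWW
WWWWWWWW
After op 5 fill(5,6,K) [40 cells changed]:
KKKKKKKK
KKKKKKKY
KKKKKYKK
KKYKKYKK
BYBBKKKK
KKKKKKKK

Answer: KKKKKKKK
KKKKKKKY
KKKKKYKK
KKYKKYKK
BYBBKKKK
KKKKKKKK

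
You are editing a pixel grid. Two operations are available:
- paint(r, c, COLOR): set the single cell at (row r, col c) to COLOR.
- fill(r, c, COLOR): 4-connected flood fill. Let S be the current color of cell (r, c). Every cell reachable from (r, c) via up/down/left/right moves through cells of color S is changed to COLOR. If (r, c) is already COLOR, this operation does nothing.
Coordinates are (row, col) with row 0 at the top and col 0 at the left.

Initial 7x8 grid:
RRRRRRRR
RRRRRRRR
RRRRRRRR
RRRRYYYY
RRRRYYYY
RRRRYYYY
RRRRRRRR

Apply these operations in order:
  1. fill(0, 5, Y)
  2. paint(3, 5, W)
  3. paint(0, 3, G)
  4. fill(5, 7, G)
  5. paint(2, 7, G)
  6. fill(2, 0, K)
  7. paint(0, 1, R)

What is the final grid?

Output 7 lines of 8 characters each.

Answer: KRKKKKKK
KKKKKKKK
KKKKKKKK
KKKKKWKK
KKKKKKKK
KKKKKKKK
KKKKKKKK

Derivation:
After op 1 fill(0,5,Y) [44 cells changed]:
YYYYYYYY
YYYYYYYY
YYYYYYYY
YYYYYYYY
YYYYYYYY
YYYYYYYY
YYYYYYYY
After op 2 paint(3,5,W):
YYYYYYYY
YYYYYYYY
YYYYYYYY
YYYYYWYY
YYYYYYYY
YYYYYYYY
YYYYYYYY
After op 3 paint(0,3,G):
YYYGYYYY
YYYYYYYY
YYYYYYYY
YYYYYWYY
YYYYYYYY
YYYYYYYY
YYYYYYYY
After op 4 fill(5,7,G) [54 cells changed]:
GGGGGGGG
GGGGGGGG
GGGGGGGG
GGGGGWGG
GGGGGGGG
GGGGGGGG
GGGGGGGG
After op 5 paint(2,7,G):
GGGGGGGG
GGGGGGGG
GGGGGGGG
GGGGGWGG
GGGGGGGG
GGGGGGGG
GGGGGGGG
After op 6 fill(2,0,K) [55 cells changed]:
KKKKKKKK
KKKKKKKK
KKKKKKKK
KKKKKWKK
KKKKKKKK
KKKKKKKK
KKKKKKKK
After op 7 paint(0,1,R):
KRKKKKKK
KKKKKKKK
KKKKKKKK
KKKKKWKK
KKKKKKKK
KKKKKKKK
KKKKKKKK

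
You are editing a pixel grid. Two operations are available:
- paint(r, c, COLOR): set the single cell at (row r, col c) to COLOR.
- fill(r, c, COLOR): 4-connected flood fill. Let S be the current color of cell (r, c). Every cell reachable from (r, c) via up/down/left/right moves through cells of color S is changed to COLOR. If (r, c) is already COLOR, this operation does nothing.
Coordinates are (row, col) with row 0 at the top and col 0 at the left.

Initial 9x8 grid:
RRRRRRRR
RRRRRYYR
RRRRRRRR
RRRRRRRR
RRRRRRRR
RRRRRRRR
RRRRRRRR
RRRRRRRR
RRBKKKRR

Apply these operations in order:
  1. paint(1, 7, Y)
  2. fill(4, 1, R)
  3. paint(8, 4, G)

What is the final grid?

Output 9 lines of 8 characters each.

After op 1 paint(1,7,Y):
RRRRRRRR
RRRRRYYY
RRRRRRRR
RRRRRRRR
RRRRRRRR
RRRRRRRR
RRRRRRRR
RRRRRRRR
RRBKKKRR
After op 2 fill(4,1,R) [0 cells changed]:
RRRRRRRR
RRRRRYYY
RRRRRRRR
RRRRRRRR
RRRRRRRR
RRRRRRRR
RRRRRRRR
RRRRRRRR
RRBKKKRR
After op 3 paint(8,4,G):
RRRRRRRR
RRRRRYYY
RRRRRRRR
RRRRRRRR
RRRRRRRR
RRRRRRRR
RRRRRRRR
RRRRRRRR
RRBKGKRR

Answer: RRRRRRRR
RRRRRYYY
RRRRRRRR
RRRRRRRR
RRRRRRRR
RRRRRRRR
RRRRRRRR
RRRRRRRR
RRBKGKRR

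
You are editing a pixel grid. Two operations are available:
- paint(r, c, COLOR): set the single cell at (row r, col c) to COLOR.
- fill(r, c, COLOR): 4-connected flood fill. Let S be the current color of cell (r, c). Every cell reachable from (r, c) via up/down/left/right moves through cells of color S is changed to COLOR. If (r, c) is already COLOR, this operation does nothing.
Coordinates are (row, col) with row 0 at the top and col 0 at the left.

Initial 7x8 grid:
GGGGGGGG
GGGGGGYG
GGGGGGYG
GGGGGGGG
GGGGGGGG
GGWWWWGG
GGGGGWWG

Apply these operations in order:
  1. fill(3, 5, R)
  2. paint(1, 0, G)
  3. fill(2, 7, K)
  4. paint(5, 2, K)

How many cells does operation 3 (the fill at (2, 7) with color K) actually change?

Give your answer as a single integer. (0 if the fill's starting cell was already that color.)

Answer: 47

Derivation:
After op 1 fill(3,5,R) [48 cells changed]:
RRRRRRRR
RRRRRRYR
RRRRRRYR
RRRRRRRR
RRRRRRRR
RRWWWWRR
RRRRRWWR
After op 2 paint(1,0,G):
RRRRRRRR
GRRRRRYR
RRRRRRYR
RRRRRRRR
RRRRRRRR
RRWWWWRR
RRRRRWWR
After op 3 fill(2,7,K) [47 cells changed]:
KKKKKKKK
GKKKKKYK
KKKKKKYK
KKKKKKKK
KKKKKKKK
KKWWWWKK
KKKKKWWK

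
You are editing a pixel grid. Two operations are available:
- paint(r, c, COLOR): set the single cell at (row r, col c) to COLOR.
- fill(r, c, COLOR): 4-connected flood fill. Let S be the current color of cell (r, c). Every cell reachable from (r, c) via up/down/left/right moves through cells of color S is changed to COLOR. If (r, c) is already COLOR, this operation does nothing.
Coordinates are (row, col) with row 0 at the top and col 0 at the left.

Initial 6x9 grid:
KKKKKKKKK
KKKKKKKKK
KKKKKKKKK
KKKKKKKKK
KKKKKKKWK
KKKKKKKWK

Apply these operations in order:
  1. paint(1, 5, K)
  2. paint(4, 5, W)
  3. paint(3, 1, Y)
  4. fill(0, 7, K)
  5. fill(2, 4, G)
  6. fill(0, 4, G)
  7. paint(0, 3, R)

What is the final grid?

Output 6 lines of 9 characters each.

After op 1 paint(1,5,K):
KKKKKKKKK
KKKKKKKKK
KKKKKKKKK
KKKKKKKKK
KKKKKKKWK
KKKKKKKWK
After op 2 paint(4,5,W):
KKKKKKKKK
KKKKKKKKK
KKKKKKKKK
KKKKKKKKK
KKKKKWKWK
KKKKKKKWK
After op 3 paint(3,1,Y):
KKKKKKKKK
KKKKKKKKK
KKKKKKKKK
KYKKKKKKK
KKKKKWKWK
KKKKKKKWK
After op 4 fill(0,7,K) [0 cells changed]:
KKKKKKKKK
KKKKKKKKK
KKKKKKKKK
KYKKKKKKK
KKKKKWKWK
KKKKKKKWK
After op 5 fill(2,4,G) [50 cells changed]:
GGGGGGGGG
GGGGGGGGG
GGGGGGGGG
GYGGGGGGG
GGGGGWGWG
GGGGGGGWG
After op 6 fill(0,4,G) [0 cells changed]:
GGGGGGGGG
GGGGGGGGG
GGGGGGGGG
GYGGGGGGG
GGGGGWGWG
GGGGGGGWG
After op 7 paint(0,3,R):
GGGRGGGGG
GGGGGGGGG
GGGGGGGGG
GYGGGGGGG
GGGGGWGWG
GGGGGGGWG

Answer: GGGRGGGGG
GGGGGGGGG
GGGGGGGGG
GYGGGGGGG
GGGGGWGWG
GGGGGGGWG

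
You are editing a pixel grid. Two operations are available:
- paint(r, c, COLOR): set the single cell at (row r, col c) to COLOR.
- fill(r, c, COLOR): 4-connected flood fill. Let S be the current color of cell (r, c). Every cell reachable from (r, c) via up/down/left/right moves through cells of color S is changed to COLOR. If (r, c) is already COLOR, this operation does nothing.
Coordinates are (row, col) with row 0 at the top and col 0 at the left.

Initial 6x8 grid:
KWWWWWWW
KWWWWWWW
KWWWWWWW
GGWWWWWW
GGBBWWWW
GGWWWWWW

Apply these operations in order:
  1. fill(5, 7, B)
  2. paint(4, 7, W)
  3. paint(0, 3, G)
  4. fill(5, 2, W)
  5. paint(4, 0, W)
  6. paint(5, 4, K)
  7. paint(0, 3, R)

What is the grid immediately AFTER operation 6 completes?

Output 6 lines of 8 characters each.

After op 1 fill(5,7,B) [37 cells changed]:
KBBBBBBB
KBBBBBBB
KBBBBBBB
GGBBBBBB
GGBBBBBB
GGBBBBBB
After op 2 paint(4,7,W):
KBBBBBBB
KBBBBBBB
KBBBBBBB
GGBBBBBB
GGBBBBBW
GGBBBBBB
After op 3 paint(0,3,G):
KBBGBBBB
KBBBBBBB
KBBBBBBB
GGBBBBBB
GGBBBBBW
GGBBBBBB
After op 4 fill(5,2,W) [37 cells changed]:
KWWGWWWW
KWWWWWWW
KWWWWWWW
GGWWWWWW
GGWWWWWW
GGWWWWWW
After op 5 paint(4,0,W):
KWWGWWWW
KWWWWWWW
KWWWWWWW
GGWWWWWW
WGWWWWWW
GGWWWWWW
After op 6 paint(5,4,K):
KWWGWWWW
KWWWWWWW
KWWWWWWW
GGWWWWWW
WGWWWWWW
GGWWKWWW

Answer: KWWGWWWW
KWWWWWWW
KWWWWWWW
GGWWWWWW
WGWWWWWW
GGWWKWWW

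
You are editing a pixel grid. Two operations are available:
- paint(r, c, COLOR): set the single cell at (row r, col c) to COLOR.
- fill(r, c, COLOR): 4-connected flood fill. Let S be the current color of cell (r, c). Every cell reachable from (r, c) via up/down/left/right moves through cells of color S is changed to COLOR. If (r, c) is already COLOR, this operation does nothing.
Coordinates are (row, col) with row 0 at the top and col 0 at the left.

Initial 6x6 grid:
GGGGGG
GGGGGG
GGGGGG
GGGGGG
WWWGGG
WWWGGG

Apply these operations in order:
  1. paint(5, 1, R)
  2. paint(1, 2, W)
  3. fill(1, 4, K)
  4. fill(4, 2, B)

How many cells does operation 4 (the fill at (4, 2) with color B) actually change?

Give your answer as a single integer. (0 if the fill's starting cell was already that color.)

After op 1 paint(5,1,R):
GGGGGG
GGGGGG
GGGGGG
GGGGGG
WWWGGG
WRWGGG
After op 2 paint(1,2,W):
GGGGGG
GGWGGG
GGGGGG
GGGGGG
WWWGGG
WRWGGG
After op 3 fill(1,4,K) [29 cells changed]:
KKKKKK
KKWKKK
KKKKKK
KKKKKK
WWWKKK
WRWKKK
After op 4 fill(4,2,B) [5 cells changed]:
KKKKKK
KKWKKK
KKKKKK
KKKKKK
BBBKKK
BRBKKK

Answer: 5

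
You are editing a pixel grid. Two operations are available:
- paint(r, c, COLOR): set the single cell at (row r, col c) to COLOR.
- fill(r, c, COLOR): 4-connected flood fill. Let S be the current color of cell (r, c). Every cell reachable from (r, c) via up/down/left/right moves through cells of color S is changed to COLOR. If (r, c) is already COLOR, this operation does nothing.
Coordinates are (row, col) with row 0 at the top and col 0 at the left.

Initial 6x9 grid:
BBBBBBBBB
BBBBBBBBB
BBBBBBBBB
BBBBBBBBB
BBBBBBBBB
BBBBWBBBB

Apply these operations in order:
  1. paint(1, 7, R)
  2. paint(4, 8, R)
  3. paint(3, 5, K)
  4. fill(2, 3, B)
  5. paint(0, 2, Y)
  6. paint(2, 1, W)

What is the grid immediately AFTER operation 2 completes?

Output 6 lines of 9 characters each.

After op 1 paint(1,7,R):
BBBBBBBBB
BBBBBBBRB
BBBBBBBBB
BBBBBBBBB
BBBBBBBBB
BBBBWBBBB
After op 2 paint(4,8,R):
BBBBBBBBB
BBBBBBBRB
BBBBBBBBB
BBBBBBBBB
BBBBBBBBR
BBBBWBBBB

Answer: BBBBBBBBB
BBBBBBBRB
BBBBBBBBB
BBBBBBBBB
BBBBBBBBR
BBBBWBBBB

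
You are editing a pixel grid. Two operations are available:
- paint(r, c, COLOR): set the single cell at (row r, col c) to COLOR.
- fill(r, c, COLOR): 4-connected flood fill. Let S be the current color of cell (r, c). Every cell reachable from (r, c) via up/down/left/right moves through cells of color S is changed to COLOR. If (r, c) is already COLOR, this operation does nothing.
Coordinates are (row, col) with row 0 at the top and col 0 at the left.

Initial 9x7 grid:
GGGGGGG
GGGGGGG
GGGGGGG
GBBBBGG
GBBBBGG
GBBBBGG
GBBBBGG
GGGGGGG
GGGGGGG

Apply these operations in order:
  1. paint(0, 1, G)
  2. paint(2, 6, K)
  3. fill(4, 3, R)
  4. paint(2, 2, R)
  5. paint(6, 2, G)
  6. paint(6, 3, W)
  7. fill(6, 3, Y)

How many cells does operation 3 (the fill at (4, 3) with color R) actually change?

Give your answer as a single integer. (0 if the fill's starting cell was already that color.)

Answer: 16

Derivation:
After op 1 paint(0,1,G):
GGGGGGG
GGGGGGG
GGGGGGG
GBBBBGG
GBBBBGG
GBBBBGG
GBBBBGG
GGGGGGG
GGGGGGG
After op 2 paint(2,6,K):
GGGGGGG
GGGGGGG
GGGGGGK
GBBBBGG
GBBBBGG
GBBBBGG
GBBBBGG
GGGGGGG
GGGGGGG
After op 3 fill(4,3,R) [16 cells changed]:
GGGGGGG
GGGGGGG
GGGGGGK
GRRRRGG
GRRRRGG
GRRRRGG
GRRRRGG
GGGGGGG
GGGGGGG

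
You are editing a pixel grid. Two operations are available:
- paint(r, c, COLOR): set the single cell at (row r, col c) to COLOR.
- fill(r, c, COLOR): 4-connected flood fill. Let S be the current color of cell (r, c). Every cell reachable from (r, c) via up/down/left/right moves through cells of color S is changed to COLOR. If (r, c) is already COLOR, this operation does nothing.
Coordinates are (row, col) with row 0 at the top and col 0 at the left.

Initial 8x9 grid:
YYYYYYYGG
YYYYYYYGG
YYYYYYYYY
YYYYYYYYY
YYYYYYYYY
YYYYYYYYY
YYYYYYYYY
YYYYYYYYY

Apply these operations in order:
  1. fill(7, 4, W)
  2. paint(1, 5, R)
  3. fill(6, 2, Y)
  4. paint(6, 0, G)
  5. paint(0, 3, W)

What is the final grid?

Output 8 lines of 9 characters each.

After op 1 fill(7,4,W) [68 cells changed]:
WWWWWWWGG
WWWWWWWGG
WWWWWWWWW
WWWWWWWWW
WWWWWWWWW
WWWWWWWWW
WWWWWWWWW
WWWWWWWWW
After op 2 paint(1,5,R):
WWWWWWWGG
WWWWWRWGG
WWWWWWWWW
WWWWWWWWW
WWWWWWWWW
WWWWWWWWW
WWWWWWWWW
WWWWWWWWW
After op 3 fill(6,2,Y) [67 cells changed]:
YYYYYYYGG
YYYYYRYGG
YYYYYYYYY
YYYYYYYYY
YYYYYYYYY
YYYYYYYYY
YYYYYYYYY
YYYYYYYYY
After op 4 paint(6,0,G):
YYYYYYYGG
YYYYYRYGG
YYYYYYYYY
YYYYYYYYY
YYYYYYYYY
YYYYYYYYY
GYYYYYYYY
YYYYYYYYY
After op 5 paint(0,3,W):
YYYWYYYGG
YYYYYRYGG
YYYYYYYYY
YYYYYYYYY
YYYYYYYYY
YYYYYYYYY
GYYYYYYYY
YYYYYYYYY

Answer: YYYWYYYGG
YYYYYRYGG
YYYYYYYYY
YYYYYYYYY
YYYYYYYYY
YYYYYYYYY
GYYYYYYYY
YYYYYYYYY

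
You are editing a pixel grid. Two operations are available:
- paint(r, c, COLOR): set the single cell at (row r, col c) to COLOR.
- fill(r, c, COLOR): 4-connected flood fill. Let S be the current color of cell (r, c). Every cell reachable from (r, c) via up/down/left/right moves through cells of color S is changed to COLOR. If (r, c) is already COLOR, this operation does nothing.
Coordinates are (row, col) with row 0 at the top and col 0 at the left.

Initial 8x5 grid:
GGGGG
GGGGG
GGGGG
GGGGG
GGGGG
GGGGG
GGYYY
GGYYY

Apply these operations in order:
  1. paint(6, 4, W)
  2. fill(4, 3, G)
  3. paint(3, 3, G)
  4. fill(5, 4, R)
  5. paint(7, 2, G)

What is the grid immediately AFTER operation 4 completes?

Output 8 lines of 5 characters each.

Answer: RRRRR
RRRRR
RRRRR
RRRRR
RRRRR
RRRRR
RRYYW
RRYYY

Derivation:
After op 1 paint(6,4,W):
GGGGG
GGGGG
GGGGG
GGGGG
GGGGG
GGGGG
GGYYW
GGYYY
After op 2 fill(4,3,G) [0 cells changed]:
GGGGG
GGGGG
GGGGG
GGGGG
GGGGG
GGGGG
GGYYW
GGYYY
After op 3 paint(3,3,G):
GGGGG
GGGGG
GGGGG
GGGGG
GGGGG
GGGGG
GGYYW
GGYYY
After op 4 fill(5,4,R) [34 cells changed]:
RRRRR
RRRRR
RRRRR
RRRRR
RRRRR
RRRRR
RRYYW
RRYYY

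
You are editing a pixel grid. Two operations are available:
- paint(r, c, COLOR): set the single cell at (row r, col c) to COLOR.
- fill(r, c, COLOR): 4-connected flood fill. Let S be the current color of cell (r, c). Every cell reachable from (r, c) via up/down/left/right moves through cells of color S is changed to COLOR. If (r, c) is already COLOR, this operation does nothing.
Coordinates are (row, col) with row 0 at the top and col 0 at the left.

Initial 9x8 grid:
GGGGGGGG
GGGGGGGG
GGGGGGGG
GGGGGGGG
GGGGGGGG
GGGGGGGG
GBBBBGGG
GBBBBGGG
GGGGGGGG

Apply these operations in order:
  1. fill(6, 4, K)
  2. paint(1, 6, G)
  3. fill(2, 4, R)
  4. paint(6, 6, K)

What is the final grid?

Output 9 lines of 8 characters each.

After op 1 fill(6,4,K) [8 cells changed]:
GGGGGGGG
GGGGGGGG
GGGGGGGG
GGGGGGGG
GGGGGGGG
GGGGGGGG
GKKKKGGG
GKKKKGGG
GGGGGGGG
After op 2 paint(1,6,G):
GGGGGGGG
GGGGGGGG
GGGGGGGG
GGGGGGGG
GGGGGGGG
GGGGGGGG
GKKKKGGG
GKKKKGGG
GGGGGGGG
After op 3 fill(2,4,R) [64 cells changed]:
RRRRRRRR
RRRRRRRR
RRRRRRRR
RRRRRRRR
RRRRRRRR
RRRRRRRR
RKKKKRRR
RKKKKRRR
RRRRRRRR
After op 4 paint(6,6,K):
RRRRRRRR
RRRRRRRR
RRRRRRRR
RRRRRRRR
RRRRRRRR
RRRRRRRR
RKKKKRKR
RKKKKRRR
RRRRRRRR

Answer: RRRRRRRR
RRRRRRRR
RRRRRRRR
RRRRRRRR
RRRRRRRR
RRRRRRRR
RKKKKRKR
RKKKKRRR
RRRRRRRR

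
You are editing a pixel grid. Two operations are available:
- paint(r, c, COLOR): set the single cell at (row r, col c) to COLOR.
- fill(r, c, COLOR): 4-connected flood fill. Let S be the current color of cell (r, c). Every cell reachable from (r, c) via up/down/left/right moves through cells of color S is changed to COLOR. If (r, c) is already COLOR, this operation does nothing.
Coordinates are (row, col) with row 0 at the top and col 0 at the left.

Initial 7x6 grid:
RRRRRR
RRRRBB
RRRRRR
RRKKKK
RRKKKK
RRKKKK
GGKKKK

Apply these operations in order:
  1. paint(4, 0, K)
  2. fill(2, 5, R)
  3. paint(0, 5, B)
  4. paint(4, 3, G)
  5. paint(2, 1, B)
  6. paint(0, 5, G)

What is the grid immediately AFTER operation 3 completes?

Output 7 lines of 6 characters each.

Answer: RRRRRB
RRRRBB
RRRRRR
RRKKKK
KRKKKK
RRKKKK
GGKKKK

Derivation:
After op 1 paint(4,0,K):
RRRRRR
RRRRBB
RRRRRR
RRKKKK
KRKKKK
RRKKKK
GGKKKK
After op 2 fill(2,5,R) [0 cells changed]:
RRRRRR
RRRRBB
RRRRRR
RRKKKK
KRKKKK
RRKKKK
GGKKKK
After op 3 paint(0,5,B):
RRRRRB
RRRRBB
RRRRRR
RRKKKK
KRKKKK
RRKKKK
GGKKKK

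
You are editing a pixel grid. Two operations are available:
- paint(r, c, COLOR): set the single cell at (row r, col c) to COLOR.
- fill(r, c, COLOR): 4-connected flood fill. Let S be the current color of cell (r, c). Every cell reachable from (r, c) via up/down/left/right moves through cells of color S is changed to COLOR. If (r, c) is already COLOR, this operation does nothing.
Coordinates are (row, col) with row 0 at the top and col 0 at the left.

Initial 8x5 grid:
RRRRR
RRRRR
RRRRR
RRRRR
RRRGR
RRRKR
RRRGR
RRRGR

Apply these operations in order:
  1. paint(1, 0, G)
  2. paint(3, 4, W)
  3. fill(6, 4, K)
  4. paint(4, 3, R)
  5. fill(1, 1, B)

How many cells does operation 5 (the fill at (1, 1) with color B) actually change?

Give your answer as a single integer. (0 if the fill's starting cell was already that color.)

Answer: 31

Derivation:
After op 1 paint(1,0,G):
RRRRR
GRRRR
RRRRR
RRRRR
RRRGR
RRRKR
RRRGR
RRRGR
After op 2 paint(3,4,W):
RRRRR
GRRRR
RRRRR
RRRRW
RRRGR
RRRKR
RRRGR
RRRGR
After op 3 fill(6,4,K) [4 cells changed]:
RRRRR
GRRRR
RRRRR
RRRRW
RRRGK
RRRKK
RRRGK
RRRGK
After op 4 paint(4,3,R):
RRRRR
GRRRR
RRRRR
RRRRW
RRRRK
RRRKK
RRRGK
RRRGK
After op 5 fill(1,1,B) [31 cells changed]:
BBBBB
GBBBB
BBBBB
BBBBW
BBBBK
BBBKK
BBBGK
BBBGK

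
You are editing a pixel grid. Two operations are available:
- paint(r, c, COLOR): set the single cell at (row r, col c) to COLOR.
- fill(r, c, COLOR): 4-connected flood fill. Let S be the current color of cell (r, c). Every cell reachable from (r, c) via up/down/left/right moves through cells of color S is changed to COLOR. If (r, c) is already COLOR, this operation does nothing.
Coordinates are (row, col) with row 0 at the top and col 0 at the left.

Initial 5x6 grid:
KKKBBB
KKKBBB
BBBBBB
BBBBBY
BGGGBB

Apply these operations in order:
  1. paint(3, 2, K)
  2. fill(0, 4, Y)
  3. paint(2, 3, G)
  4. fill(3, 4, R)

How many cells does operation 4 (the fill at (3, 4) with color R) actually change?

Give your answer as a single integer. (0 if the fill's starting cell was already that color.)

Answer: 13

Derivation:
After op 1 paint(3,2,K):
KKKBBB
KKKBBB
BBBBBB
BBKBBY
BGGGBB
After op 2 fill(0,4,Y) [19 cells changed]:
KKKYYY
KKKYYY
YYYYYY
YYKYYY
YGGGYY
After op 3 paint(2,3,G):
KKKYYY
KKKYYY
YYYGYY
YYKYYY
YGGGYY
After op 4 fill(3,4,R) [13 cells changed]:
KKKRRR
KKKRRR
YYYGRR
YYKRRR
YGGGRR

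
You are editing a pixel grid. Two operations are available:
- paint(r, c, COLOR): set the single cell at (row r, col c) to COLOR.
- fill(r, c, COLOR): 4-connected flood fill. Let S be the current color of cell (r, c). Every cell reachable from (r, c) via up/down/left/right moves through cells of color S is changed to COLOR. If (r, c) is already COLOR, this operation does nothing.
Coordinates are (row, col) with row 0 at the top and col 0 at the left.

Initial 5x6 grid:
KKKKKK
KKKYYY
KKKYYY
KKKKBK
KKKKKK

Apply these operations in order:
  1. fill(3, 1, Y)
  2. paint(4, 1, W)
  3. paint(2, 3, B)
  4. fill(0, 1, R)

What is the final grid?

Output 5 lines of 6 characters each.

After op 1 fill(3,1,Y) [23 cells changed]:
YYYYYY
YYYYYY
YYYYYY
YYYYBY
YYYYYY
After op 2 paint(4,1,W):
YYYYYY
YYYYYY
YYYYYY
YYYYBY
YWYYYY
After op 3 paint(2,3,B):
YYYYYY
YYYYYY
YYYBYY
YYYYBY
YWYYYY
After op 4 fill(0,1,R) [27 cells changed]:
RRRRRR
RRRRRR
RRRBRR
RRRRBR
RWRRRR

Answer: RRRRRR
RRRRRR
RRRBRR
RRRRBR
RWRRRR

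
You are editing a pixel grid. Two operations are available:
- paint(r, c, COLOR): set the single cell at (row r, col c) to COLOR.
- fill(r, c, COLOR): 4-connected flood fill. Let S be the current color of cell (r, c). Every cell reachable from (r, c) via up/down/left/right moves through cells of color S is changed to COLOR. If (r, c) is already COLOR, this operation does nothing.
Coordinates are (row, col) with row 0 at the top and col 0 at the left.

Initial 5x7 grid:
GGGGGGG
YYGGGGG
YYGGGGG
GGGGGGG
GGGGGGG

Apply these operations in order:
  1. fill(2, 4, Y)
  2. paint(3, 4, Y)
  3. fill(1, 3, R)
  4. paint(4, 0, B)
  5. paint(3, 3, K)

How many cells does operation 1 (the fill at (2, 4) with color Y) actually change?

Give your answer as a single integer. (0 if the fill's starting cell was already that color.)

After op 1 fill(2,4,Y) [31 cells changed]:
YYYYYYY
YYYYYYY
YYYYYYY
YYYYYYY
YYYYYYY

Answer: 31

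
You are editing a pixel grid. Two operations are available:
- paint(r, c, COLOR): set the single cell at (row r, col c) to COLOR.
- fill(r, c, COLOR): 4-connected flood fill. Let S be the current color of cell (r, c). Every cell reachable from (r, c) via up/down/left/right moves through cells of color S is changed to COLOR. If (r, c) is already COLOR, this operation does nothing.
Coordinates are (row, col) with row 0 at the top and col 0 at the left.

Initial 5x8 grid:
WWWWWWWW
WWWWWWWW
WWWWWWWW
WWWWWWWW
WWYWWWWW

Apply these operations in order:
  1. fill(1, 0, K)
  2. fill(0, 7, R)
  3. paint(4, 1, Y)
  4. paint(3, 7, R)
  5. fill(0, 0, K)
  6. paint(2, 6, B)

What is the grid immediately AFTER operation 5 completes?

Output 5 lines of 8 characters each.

Answer: KKKKKKKK
KKKKKKKK
KKKKKKKK
KKKKKKKK
KYYKKKKK

Derivation:
After op 1 fill(1,0,K) [39 cells changed]:
KKKKKKKK
KKKKKKKK
KKKKKKKK
KKKKKKKK
KKYKKKKK
After op 2 fill(0,7,R) [39 cells changed]:
RRRRRRRR
RRRRRRRR
RRRRRRRR
RRRRRRRR
RRYRRRRR
After op 3 paint(4,1,Y):
RRRRRRRR
RRRRRRRR
RRRRRRRR
RRRRRRRR
RYYRRRRR
After op 4 paint(3,7,R):
RRRRRRRR
RRRRRRRR
RRRRRRRR
RRRRRRRR
RYYRRRRR
After op 5 fill(0,0,K) [38 cells changed]:
KKKKKKKK
KKKKKKKK
KKKKKKKK
KKKKKKKK
KYYKKKKK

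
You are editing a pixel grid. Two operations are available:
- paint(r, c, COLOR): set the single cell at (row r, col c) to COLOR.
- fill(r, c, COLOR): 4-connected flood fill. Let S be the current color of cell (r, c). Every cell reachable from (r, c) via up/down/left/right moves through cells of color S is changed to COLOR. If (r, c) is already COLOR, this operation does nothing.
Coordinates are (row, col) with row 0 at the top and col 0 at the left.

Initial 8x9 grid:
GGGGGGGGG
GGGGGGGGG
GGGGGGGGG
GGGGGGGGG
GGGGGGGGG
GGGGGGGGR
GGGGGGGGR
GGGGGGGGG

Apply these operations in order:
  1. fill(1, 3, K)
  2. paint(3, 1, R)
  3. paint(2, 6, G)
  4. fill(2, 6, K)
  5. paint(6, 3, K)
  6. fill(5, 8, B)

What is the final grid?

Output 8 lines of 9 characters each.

After op 1 fill(1,3,K) [70 cells changed]:
KKKKKKKKK
KKKKKKKKK
KKKKKKKKK
KKKKKKKKK
KKKKKKKKK
KKKKKKKKR
KKKKKKKKR
KKKKKKKKK
After op 2 paint(3,1,R):
KKKKKKKKK
KKKKKKKKK
KKKKKKKKK
KRKKKKKKK
KKKKKKKKK
KKKKKKKKR
KKKKKKKKR
KKKKKKKKK
After op 3 paint(2,6,G):
KKKKKKKKK
KKKKKKKKK
KKKKKKGKK
KRKKKKKKK
KKKKKKKKK
KKKKKKKKR
KKKKKKKKR
KKKKKKKKK
After op 4 fill(2,6,K) [1 cells changed]:
KKKKKKKKK
KKKKKKKKK
KKKKKKKKK
KRKKKKKKK
KKKKKKKKK
KKKKKKKKR
KKKKKKKKR
KKKKKKKKK
After op 5 paint(6,3,K):
KKKKKKKKK
KKKKKKKKK
KKKKKKKKK
KRKKKKKKK
KKKKKKKKK
KKKKKKKKR
KKKKKKKKR
KKKKKKKKK
After op 6 fill(5,8,B) [2 cells changed]:
KKKKKKKKK
KKKKKKKKK
KKKKKKKKK
KRKKKKKKK
KKKKKKKKK
KKKKKKKKB
KKKKKKKKB
KKKKKKKKK

Answer: KKKKKKKKK
KKKKKKKKK
KKKKKKKKK
KRKKKKKKK
KKKKKKKKK
KKKKKKKKB
KKKKKKKKB
KKKKKKKKK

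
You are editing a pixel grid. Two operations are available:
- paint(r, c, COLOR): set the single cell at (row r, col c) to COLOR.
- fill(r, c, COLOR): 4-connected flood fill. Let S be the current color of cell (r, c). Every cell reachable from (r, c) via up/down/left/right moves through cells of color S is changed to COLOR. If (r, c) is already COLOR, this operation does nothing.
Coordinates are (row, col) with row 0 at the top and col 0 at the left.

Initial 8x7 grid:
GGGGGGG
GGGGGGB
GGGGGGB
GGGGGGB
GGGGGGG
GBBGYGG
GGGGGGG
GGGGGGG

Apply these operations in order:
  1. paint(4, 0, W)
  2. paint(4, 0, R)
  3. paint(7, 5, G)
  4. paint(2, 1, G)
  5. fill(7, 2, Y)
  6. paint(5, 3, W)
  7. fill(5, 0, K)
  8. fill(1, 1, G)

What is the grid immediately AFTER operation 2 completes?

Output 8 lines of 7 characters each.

After op 1 paint(4,0,W):
GGGGGGG
GGGGGGB
GGGGGGB
GGGGGGB
WGGGGGG
GBBGYGG
GGGGGGG
GGGGGGG
After op 2 paint(4,0,R):
GGGGGGG
GGGGGGB
GGGGGGB
GGGGGGB
RGGGGGG
GBBGYGG
GGGGGGG
GGGGGGG

Answer: GGGGGGG
GGGGGGB
GGGGGGB
GGGGGGB
RGGGGGG
GBBGYGG
GGGGGGG
GGGGGGG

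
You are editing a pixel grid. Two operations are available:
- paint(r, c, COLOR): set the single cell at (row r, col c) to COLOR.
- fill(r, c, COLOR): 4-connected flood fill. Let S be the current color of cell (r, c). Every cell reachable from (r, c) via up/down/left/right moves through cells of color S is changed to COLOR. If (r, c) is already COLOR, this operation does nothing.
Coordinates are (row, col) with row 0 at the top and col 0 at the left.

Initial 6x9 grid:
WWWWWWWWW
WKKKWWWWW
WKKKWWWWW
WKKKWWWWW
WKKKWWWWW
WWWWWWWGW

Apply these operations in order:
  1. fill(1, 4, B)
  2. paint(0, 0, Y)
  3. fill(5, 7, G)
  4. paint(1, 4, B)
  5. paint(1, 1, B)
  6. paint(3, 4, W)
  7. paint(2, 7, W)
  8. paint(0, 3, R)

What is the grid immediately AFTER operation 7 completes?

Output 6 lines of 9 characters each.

After op 1 fill(1,4,B) [41 cells changed]:
BBBBBBBBB
BKKKBBBBB
BKKKBBBBB
BKKKBBBBB
BKKKBBBBB
BBBBBBBGB
After op 2 paint(0,0,Y):
YBBBBBBBB
BKKKBBBBB
BKKKBBBBB
BKKKBBBBB
BKKKBBBBB
BBBBBBBGB
After op 3 fill(5,7,G) [0 cells changed]:
YBBBBBBBB
BKKKBBBBB
BKKKBBBBB
BKKKBBBBB
BKKKBBBBB
BBBBBBBGB
After op 4 paint(1,4,B):
YBBBBBBBB
BKKKBBBBB
BKKKBBBBB
BKKKBBBBB
BKKKBBBBB
BBBBBBBGB
After op 5 paint(1,1,B):
YBBBBBBBB
BBKKBBBBB
BKKKBBBBB
BKKKBBBBB
BKKKBBBBB
BBBBBBBGB
After op 6 paint(3,4,W):
YBBBBBBBB
BBKKBBBBB
BKKKBBBBB
BKKKWBBBB
BKKKBBBBB
BBBBBBBGB
After op 7 paint(2,7,W):
YBBBBBBBB
BBKKBBBBB
BKKKBBBWB
BKKKWBBBB
BKKKBBBBB
BBBBBBBGB

Answer: YBBBBBBBB
BBKKBBBBB
BKKKBBBWB
BKKKWBBBB
BKKKBBBBB
BBBBBBBGB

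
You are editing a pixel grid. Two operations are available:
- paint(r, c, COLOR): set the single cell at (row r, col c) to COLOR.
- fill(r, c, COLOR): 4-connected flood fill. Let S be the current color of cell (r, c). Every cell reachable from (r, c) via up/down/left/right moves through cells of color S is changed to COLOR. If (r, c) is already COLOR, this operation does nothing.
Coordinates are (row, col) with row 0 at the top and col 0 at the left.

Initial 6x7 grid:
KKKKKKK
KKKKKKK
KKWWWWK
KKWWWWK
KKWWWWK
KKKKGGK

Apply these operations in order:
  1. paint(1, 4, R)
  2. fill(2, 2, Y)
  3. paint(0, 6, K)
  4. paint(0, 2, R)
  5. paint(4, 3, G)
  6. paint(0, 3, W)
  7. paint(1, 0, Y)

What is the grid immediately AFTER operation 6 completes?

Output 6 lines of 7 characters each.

Answer: KKRWKKK
KKKKRKK
KKYYYYK
KKYYYYK
KKYGYYK
KKKKGGK

Derivation:
After op 1 paint(1,4,R):
KKKKKKK
KKKKRKK
KKWWWWK
KKWWWWK
KKWWWWK
KKKKGGK
After op 2 fill(2,2,Y) [12 cells changed]:
KKKKKKK
KKKKRKK
KKYYYYK
KKYYYYK
KKYYYYK
KKKKGGK
After op 3 paint(0,6,K):
KKKKKKK
KKKKRKK
KKYYYYK
KKYYYYK
KKYYYYK
KKKKGGK
After op 4 paint(0,2,R):
KKRKKKK
KKKKRKK
KKYYYYK
KKYYYYK
KKYYYYK
KKKKGGK
After op 5 paint(4,3,G):
KKRKKKK
KKKKRKK
KKYYYYK
KKYYYYK
KKYGYYK
KKKKGGK
After op 6 paint(0,3,W):
KKRWKKK
KKKKRKK
KKYYYYK
KKYYYYK
KKYGYYK
KKKKGGK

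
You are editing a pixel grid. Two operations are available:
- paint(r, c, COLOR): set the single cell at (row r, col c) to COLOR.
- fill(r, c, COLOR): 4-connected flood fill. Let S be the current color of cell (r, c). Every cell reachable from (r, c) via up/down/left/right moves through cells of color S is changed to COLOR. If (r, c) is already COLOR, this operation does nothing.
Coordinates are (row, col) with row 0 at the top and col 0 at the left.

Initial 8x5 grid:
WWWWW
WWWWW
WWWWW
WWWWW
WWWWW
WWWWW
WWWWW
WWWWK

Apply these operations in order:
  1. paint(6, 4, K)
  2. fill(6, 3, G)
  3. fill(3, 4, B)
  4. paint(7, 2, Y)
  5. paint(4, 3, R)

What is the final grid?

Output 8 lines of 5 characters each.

After op 1 paint(6,4,K):
WWWWW
WWWWW
WWWWW
WWWWW
WWWWW
WWWWW
WWWWK
WWWWK
After op 2 fill(6,3,G) [38 cells changed]:
GGGGG
GGGGG
GGGGG
GGGGG
GGGGG
GGGGG
GGGGK
GGGGK
After op 3 fill(3,4,B) [38 cells changed]:
BBBBB
BBBBB
BBBBB
BBBBB
BBBBB
BBBBB
BBBBK
BBBBK
After op 4 paint(7,2,Y):
BBBBB
BBBBB
BBBBB
BBBBB
BBBBB
BBBBB
BBBBK
BBYBK
After op 5 paint(4,3,R):
BBBBB
BBBBB
BBBBB
BBBBB
BBBRB
BBBBB
BBBBK
BBYBK

Answer: BBBBB
BBBBB
BBBBB
BBBBB
BBBRB
BBBBB
BBBBK
BBYBK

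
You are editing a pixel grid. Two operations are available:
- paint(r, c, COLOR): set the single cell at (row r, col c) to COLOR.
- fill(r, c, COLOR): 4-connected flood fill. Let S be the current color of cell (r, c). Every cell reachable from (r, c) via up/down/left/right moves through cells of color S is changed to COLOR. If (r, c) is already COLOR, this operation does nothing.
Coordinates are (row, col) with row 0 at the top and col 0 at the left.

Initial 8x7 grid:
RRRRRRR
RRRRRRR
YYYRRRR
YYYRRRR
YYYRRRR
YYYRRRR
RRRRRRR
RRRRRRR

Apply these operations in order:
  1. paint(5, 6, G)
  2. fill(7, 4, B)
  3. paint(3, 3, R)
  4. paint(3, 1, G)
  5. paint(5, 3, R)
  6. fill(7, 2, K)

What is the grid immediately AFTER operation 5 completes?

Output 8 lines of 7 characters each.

Answer: BBBBBBB
BBBBBBB
YYYBBBB
YGYRBBB
YYYBBBB
YYYRBBG
BBBBBBB
BBBBBBB

Derivation:
After op 1 paint(5,6,G):
RRRRRRR
RRRRRRR
YYYRRRR
YYYRRRR
YYYRRRR
YYYRRRG
RRRRRRR
RRRRRRR
After op 2 fill(7,4,B) [43 cells changed]:
BBBBBBB
BBBBBBB
YYYBBBB
YYYBBBB
YYYBBBB
YYYBBBG
BBBBBBB
BBBBBBB
After op 3 paint(3,3,R):
BBBBBBB
BBBBBBB
YYYBBBB
YYYRBBB
YYYBBBB
YYYBBBG
BBBBBBB
BBBBBBB
After op 4 paint(3,1,G):
BBBBBBB
BBBBBBB
YYYBBBB
YGYRBBB
YYYBBBB
YYYBBBG
BBBBBBB
BBBBBBB
After op 5 paint(5,3,R):
BBBBBBB
BBBBBBB
YYYBBBB
YGYRBBB
YYYBBBB
YYYRBBG
BBBBBBB
BBBBBBB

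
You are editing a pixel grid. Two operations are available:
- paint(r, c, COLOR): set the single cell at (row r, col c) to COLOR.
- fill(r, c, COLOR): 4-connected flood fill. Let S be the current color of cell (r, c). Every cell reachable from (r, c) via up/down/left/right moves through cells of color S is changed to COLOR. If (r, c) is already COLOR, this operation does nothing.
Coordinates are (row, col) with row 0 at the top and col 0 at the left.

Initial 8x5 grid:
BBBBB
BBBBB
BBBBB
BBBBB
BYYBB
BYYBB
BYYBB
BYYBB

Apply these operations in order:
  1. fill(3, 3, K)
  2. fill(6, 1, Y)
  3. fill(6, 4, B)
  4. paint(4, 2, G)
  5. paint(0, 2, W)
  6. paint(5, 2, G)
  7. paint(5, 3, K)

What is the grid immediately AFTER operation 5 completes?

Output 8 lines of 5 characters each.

Answer: BBWBB
BBBBB
BBBBB
BBBBB
BYGBB
BYYBB
BYYBB
BYYBB

Derivation:
After op 1 fill(3,3,K) [32 cells changed]:
KKKKK
KKKKK
KKKKK
KKKKK
KYYKK
KYYKK
KYYKK
KYYKK
After op 2 fill(6,1,Y) [0 cells changed]:
KKKKK
KKKKK
KKKKK
KKKKK
KYYKK
KYYKK
KYYKK
KYYKK
After op 3 fill(6,4,B) [32 cells changed]:
BBBBB
BBBBB
BBBBB
BBBBB
BYYBB
BYYBB
BYYBB
BYYBB
After op 4 paint(4,2,G):
BBBBB
BBBBB
BBBBB
BBBBB
BYGBB
BYYBB
BYYBB
BYYBB
After op 5 paint(0,2,W):
BBWBB
BBBBB
BBBBB
BBBBB
BYGBB
BYYBB
BYYBB
BYYBB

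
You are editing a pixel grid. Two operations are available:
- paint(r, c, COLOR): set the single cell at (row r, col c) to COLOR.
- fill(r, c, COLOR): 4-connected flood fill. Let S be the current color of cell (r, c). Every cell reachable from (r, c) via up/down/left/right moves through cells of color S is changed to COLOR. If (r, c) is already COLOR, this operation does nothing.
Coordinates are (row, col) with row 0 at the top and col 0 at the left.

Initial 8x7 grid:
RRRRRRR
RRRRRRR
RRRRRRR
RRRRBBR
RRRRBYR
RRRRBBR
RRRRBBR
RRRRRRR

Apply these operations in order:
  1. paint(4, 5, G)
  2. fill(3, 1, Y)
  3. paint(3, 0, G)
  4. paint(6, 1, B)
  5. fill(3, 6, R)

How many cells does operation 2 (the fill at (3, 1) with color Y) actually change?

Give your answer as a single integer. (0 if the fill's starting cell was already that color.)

Answer: 48

Derivation:
After op 1 paint(4,5,G):
RRRRRRR
RRRRRRR
RRRRRRR
RRRRBBR
RRRRBGR
RRRRBBR
RRRRBBR
RRRRRRR
After op 2 fill(3,1,Y) [48 cells changed]:
YYYYYYY
YYYYYYY
YYYYYYY
YYYYBBY
YYYYBGY
YYYYBBY
YYYYBBY
YYYYYYY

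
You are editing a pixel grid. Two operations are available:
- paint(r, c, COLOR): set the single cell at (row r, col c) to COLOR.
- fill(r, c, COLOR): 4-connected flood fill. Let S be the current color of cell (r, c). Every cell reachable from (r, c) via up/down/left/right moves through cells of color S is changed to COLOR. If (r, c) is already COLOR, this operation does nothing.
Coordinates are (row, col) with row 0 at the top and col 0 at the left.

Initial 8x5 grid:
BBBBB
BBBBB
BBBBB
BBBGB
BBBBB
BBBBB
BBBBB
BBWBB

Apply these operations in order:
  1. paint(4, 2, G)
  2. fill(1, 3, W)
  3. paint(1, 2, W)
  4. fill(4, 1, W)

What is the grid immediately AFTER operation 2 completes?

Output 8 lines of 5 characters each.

After op 1 paint(4,2,G):
BBBBB
BBBBB
BBBBB
BBBGB
BBGBB
BBBBB
BBBBB
BBWBB
After op 2 fill(1,3,W) [37 cells changed]:
WWWWW
WWWWW
WWWWW
WWWGW
WWGWW
WWWWW
WWWWW
WWWWW

Answer: WWWWW
WWWWW
WWWWW
WWWGW
WWGWW
WWWWW
WWWWW
WWWWW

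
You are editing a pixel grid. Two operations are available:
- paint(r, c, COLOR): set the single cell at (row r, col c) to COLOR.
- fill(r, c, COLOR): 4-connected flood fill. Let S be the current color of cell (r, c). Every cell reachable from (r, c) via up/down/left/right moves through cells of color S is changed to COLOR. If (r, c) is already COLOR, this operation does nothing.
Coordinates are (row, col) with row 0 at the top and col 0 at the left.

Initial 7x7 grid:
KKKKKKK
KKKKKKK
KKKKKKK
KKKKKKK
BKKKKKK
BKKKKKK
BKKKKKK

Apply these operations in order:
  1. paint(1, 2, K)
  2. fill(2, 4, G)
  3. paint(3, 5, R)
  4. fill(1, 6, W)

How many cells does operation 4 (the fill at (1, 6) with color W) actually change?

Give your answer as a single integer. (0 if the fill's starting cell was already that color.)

Answer: 45

Derivation:
After op 1 paint(1,2,K):
KKKKKKK
KKKKKKK
KKKKKKK
KKKKKKK
BKKKKKK
BKKKKKK
BKKKKKK
After op 2 fill(2,4,G) [46 cells changed]:
GGGGGGG
GGGGGGG
GGGGGGG
GGGGGGG
BGGGGGG
BGGGGGG
BGGGGGG
After op 3 paint(3,5,R):
GGGGGGG
GGGGGGG
GGGGGGG
GGGGGRG
BGGGGGG
BGGGGGG
BGGGGGG
After op 4 fill(1,6,W) [45 cells changed]:
WWWWWWW
WWWWWWW
WWWWWWW
WWWWWRW
BWWWWWW
BWWWWWW
BWWWWWW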